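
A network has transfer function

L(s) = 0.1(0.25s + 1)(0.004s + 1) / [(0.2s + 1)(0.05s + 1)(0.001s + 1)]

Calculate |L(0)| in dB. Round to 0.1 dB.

L(0) = 0.1 · 1 / 1 = 0.1
20 log₁₀(0.1) ≈ -20.00 dB

-20.0 dB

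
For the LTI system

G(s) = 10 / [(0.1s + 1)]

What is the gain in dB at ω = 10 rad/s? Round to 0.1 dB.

At ω = 10 rad/s:
pole (1 + j10·0.1) = 1 + j1 → |·| ≈ 1.4142, ∠ ≈ 45.00°
|G| = 10 · 1 / (1.4142) ≈ 7.0711
Gain = 20 log₁₀(7.0711) ≈ 16.99 dB

17.0 dB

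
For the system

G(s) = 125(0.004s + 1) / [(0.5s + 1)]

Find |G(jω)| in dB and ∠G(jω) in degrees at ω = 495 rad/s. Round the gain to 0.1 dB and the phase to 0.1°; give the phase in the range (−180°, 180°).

At ω = 495 rad/s:
zero (1 + j495·0.004) = 1 + j1.98 → |·| ≈ 2.2182, ∠ ≈ 63.20°
pole (1 + j495·0.5) = 1 + j247.5 → |·| ≈ 247.5, ∠ ≈ 89.77°
|G| = 125 · 2.2182 / (247.5) ≈ 1.1203
Gain = 20 log₁₀(1.1203) ≈ 0.99 dB
∠G = (63.20°) − (89.77°) = -26.57°

1.0 dB, -26.6°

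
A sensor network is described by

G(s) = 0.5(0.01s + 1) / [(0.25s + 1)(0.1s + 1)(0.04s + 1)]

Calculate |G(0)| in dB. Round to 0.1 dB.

-6.0 dB

G(0) = 0.5 · 1 / 1 = 0.5
20 log₁₀(0.5) ≈ -6.02 dB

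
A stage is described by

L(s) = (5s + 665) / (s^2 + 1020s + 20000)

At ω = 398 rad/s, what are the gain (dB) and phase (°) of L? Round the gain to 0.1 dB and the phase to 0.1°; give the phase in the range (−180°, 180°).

Substitute s = j398:
Numerator: 5(j398) + 665 = 665 + j1990
Denominator: (j398)^2 + 1020(j398) + 20000 = -138404 + j405960
|N| = √(665² + 1990²) ≈ 2098.2, ∠N ≈ 71.52°
|D| = √(138404² + 405960²) ≈ 4.289e+05, ∠D ≈ 108.83°
|L| = 2098.2 / 4.289e+05 ≈ 0.004892
Gain = 20 log₁₀(0.004892) ≈ -46.21 dB
∠L = 71.52° − 108.83° = -37.31°

-46.2 dB, -37.3°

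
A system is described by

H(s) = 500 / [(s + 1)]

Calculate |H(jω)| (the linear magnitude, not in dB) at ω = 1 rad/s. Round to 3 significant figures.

354

At ω = 1 rad/s:
pole (1 + j1·1) = 1 + j1 → |·| ≈ 1.4142, ∠ ≈ 45.00°
|H| = 500 · 1 / (1.4142) ≈ 353.56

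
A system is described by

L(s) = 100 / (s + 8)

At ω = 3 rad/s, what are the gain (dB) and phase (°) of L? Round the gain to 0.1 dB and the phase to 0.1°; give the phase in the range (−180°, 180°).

21.4 dB, -20.6°

At s = jω = j3:
pole (s+8): 8 + j3 → |·| = √(8²+3²) = √73 ≈ 8.544, ∠ = arctan(3/8) ≈ 20.56°
|L| = 100 / 8.544 ≈ 11.704
Gain = 20 log₁₀(11.704) ≈ 21.37 dB
∠L = 0.00° − 20.56° = -20.56°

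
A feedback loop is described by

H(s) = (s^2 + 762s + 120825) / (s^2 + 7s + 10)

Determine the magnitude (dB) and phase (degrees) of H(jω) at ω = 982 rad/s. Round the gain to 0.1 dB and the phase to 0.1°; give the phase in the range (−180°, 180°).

Substitute s = j982:
Numerator: (j982)^2 + 762(j982) + 120825 = -843499 + j748284
Denominator: (j982)^2 + 7(j982) + 10 = -964314 + j6874
|N| = √(843499² + 748284²) ≈ 1.1276e+06, ∠N ≈ 138.42°
|D| = √(964314² + 6874²) ≈ 9.6434e+05, ∠D ≈ 179.59°
|H| = 1.1276e+06 / 9.6434e+05 ≈ 1.1693
Gain = 20 log₁₀(1.1693) ≈ 1.36 dB
∠H = 138.42° − 179.59° = -41.17°

1.4 dB, -41.2°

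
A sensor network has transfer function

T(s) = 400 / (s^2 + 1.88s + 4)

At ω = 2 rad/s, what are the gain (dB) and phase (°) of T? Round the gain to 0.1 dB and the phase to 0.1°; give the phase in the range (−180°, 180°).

At s = jω = j2:
quadratic: (j2)² + 1.88·j2 + 4 = 0 + j3.76 → |·| ≈ 3.76, ∠ ≈ 90.00°
|T| = 400 / 3.76 ≈ 106.38
Gain = 20 log₁₀(106.38) ≈ 40.54 dB
∠T = 0.00° − 90.00° = -90.00°

40.5 dB, -90.0°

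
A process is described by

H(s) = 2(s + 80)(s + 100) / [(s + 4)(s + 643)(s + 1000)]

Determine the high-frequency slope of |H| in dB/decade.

Each pole contributes −20 dB/decade at high frequency; each zero contributes +20 dB/decade.
Net: 2 zero(s) − 3 pole(s) → -20 dB/decade.

-20 dB/decade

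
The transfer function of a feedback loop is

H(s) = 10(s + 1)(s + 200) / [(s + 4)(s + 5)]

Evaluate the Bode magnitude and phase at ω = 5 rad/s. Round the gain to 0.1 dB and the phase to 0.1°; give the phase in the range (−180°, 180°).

47.1 dB, -16.2°

At s = jω = j5:
zero (s+1): 1 + j5 → |·| = √(1²+5²) = √26 ≈ 5.099, ∠ = arctan(5/1) ≈ 78.69°
zero (s+200): 200 + j5 → |·| = √(200²+5²) = √40025 ≈ 200.06, ∠ = arctan(5/200) ≈ 1.43°
pole (s+4): 4 + j5 → |·| = √(4²+5²) = √41 ≈ 6.4031, ∠ = arctan(5/4) ≈ 51.34°
pole (s+5): 5 + j5 → |·| = √(5²+5²) = √50 ≈ 7.0711, ∠ = arctan(5/5) ≈ 45.00°
|H| = 10 · 1020.1 / 45.277 ≈ 225.3
Gain = 20 log₁₀(225.3) ≈ 47.06 dB
∠H = 80.12° − 96.34° = -16.22°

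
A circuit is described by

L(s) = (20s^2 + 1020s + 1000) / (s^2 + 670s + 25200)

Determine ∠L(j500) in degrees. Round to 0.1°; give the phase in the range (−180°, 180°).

50.3°

Substitute s = j500:
Numerator: 20(j500)^2 + 1020(j500) + 1000 = -4999000 + j510000
Denominator: (j500)^2 + 670(j500) + 25200 = -224800 + j335000
|N| = √(4999000² + 510000²) ≈ 5.0249e+06, ∠N ≈ 174.17°
|D| = √(224800² + 335000²) ≈ 4.0344e+05, ∠D ≈ 123.86°
∠L = 174.17° − 123.86° = 50.31°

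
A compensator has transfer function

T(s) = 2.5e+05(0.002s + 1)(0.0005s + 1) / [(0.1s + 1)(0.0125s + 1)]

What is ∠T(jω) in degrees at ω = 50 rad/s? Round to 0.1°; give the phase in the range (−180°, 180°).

-103.6°

At ω = 50 rad/s:
zero (1 + j50·0.002) = 1 + j0.1 → |·| ≈ 1.005, ∠ ≈ 5.71°
zero (1 + j50·0.0005) = 1 + j0.025 → |·| ≈ 1.0003, ∠ ≈ 1.43°
pole (1 + j50·0.1) = 1 + j5 → |·| ≈ 5.099, ∠ ≈ 78.69°
pole (1 + j50·0.0125) = 1 + j0.625 → |·| ≈ 1.1792, ∠ ≈ 32.01°
∠T = (5.71° + 1.43°) − (78.69° + 32.01°) = -103.56°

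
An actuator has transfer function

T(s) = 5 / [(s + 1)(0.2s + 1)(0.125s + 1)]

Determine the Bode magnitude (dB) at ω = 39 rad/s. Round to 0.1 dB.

-49.7 dB

At ω = 39 rad/s:
pole (1 + j39·1) = 1 + j39 → |·| ≈ 39.013, ∠ ≈ 88.53°
pole (1 + j39·0.2) = 1 + j7.8 → |·| ≈ 7.8638, ∠ ≈ 82.69°
pole (1 + j39·0.125) = 1 + j4.875 → |·| ≈ 4.9765, ∠ ≈ 78.41°
|T| = 5 · 1 / (39.013 · 7.8638 · 4.9765) ≈ 0.0032749
Gain = 20 log₁₀(0.0032749) ≈ -49.70 dB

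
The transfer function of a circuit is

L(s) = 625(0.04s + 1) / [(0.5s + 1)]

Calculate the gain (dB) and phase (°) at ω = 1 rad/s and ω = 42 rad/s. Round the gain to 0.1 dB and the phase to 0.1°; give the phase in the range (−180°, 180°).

At ω = 1 rad/s:
zero (1 + j1·0.04) = 1 + j0.04 → |·| ≈ 1.0008, ∠ ≈ 2.29°
pole (1 + j1·0.5) = 1 + j0.5 → |·| ≈ 1.118, ∠ ≈ 26.57°
|L| = 625 · 1.0008 / (1.118) ≈ 559.48
Gain = 20 log₁₀(559.48) ≈ 54.96 dB
∠L = (2.29°) − (26.57°) = -24.28°

At ω = 42 rad/s:
zero (1 + j42·0.04) = 1 + j1.68 → |·| ≈ 1.9551, ∠ ≈ 59.24°
pole (1 + j42·0.5) = 1 + j21 → |·| ≈ 21.024, ∠ ≈ 87.27°
|L| = 625 · 1.9551 / (21.024) ≈ 58.121
Gain = 20 log₁₀(58.121) ≈ 35.29 dB
∠L = (59.24°) − (87.27°) = -28.03°

ω = 1: 55.0 dB, -24.3°; ω = 42: 35.3 dB, -28.0°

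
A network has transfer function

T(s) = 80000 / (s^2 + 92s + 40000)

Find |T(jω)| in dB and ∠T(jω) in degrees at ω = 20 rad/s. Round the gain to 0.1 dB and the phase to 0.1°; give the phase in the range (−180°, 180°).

At s = jω = j20:
quadratic: (j20)² + 92·j20 + 40000 = 39600 + j1840 → |·| ≈ 39643, ∠ ≈ 2.66°
|T| = 80000 / 39643 ≈ 2.018
Gain = 20 log₁₀(2.018) ≈ 6.10 dB
∠T = 0.00° − 2.66° = -2.66°

6.1 dB, -2.7°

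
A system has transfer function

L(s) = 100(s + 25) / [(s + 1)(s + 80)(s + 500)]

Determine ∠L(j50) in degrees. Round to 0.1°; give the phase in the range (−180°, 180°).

-63.1°

At s = jω = j50:
zero (s+25): 25 + j50 → |·| = √(25²+50²) = √3125 ≈ 55.902, ∠ = arctan(50/25) ≈ 63.43°
pole (s+1): 1 + j50 → |·| = √(1²+50²) = √2501 ≈ 50.01, ∠ = arctan(50/1) ≈ 88.85°
pole (s+80): 80 + j50 → |·| = √(80²+50²) = √8900 ≈ 94.34, ∠ = arctan(50/80) ≈ 32.01°
pole (s+500): 500 + j50 → |·| = √(500²+50²) = √252500 ≈ 502.49, ∠ = arctan(50/500) ≈ 5.71°
∠L = 63.43° − 126.57° = -63.14°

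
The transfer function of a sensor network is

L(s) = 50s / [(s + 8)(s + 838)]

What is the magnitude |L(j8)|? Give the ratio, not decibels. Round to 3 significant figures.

0.0422

At s = jω = j8:
zero at origin: s = j8 → |·| = 8, ∠ = 90.00°
pole (s+8): 8 + j8 → |·| = √(8²+8²) = √128 ≈ 11.314, ∠ = arctan(8/8) ≈ 45.00°
pole (s+838): 838 + j8 → |·| = √(838²+8²) = √702308 ≈ 838.04, ∠ = arctan(8/838) ≈ 0.55°
|L| = 50 · 8 / 9481.6 ≈ 0.042187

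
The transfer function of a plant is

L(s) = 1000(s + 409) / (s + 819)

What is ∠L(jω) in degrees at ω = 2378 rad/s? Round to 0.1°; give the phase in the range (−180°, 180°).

At s = jω = j2378:
zero (s+409): 409 + j2378 → |·| = √(409²+2378²) = √5822165 ≈ 2412.9, ∠ = arctan(2378/409) ≈ 80.24°
pole (s+819): 819 + j2378 → |·| = √(819²+2378²) = √6325645 ≈ 2515.1, ∠ = arctan(2378/819) ≈ 71.00°
∠L = 80.24° − 71.00° = 9.24°

9.2°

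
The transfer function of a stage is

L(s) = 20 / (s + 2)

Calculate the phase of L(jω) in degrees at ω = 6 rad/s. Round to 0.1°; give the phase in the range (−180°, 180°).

At s = jω = j6:
pole (s+2): 2 + j6 → |·| = √(2²+6²) = √40 ≈ 6.3246, ∠ = arctan(6/2) ≈ 71.57°
∠L = 0.00° − 71.57° = -71.57°

-71.6°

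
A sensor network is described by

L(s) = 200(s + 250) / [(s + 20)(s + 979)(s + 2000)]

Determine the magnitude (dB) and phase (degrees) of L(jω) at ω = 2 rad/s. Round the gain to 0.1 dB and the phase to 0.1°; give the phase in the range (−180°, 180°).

-57.9 dB, -5.4°

At s = jω = j2:
zero (s+250): 250 + j2 → |·| = √(250²+2²) = √62504 ≈ 250.01, ∠ = arctan(2/250) ≈ 0.46°
pole (s+20): 20 + j2 → |·| = √(20²+2²) = √404 ≈ 20.1, ∠ = arctan(2/20) ≈ 5.71°
pole (s+979): 979 + j2 → |·| = √(979²+2²) = √958445 ≈ 979, ∠ = arctan(2/979) ≈ 0.12°
pole (s+2000): 2000 + j2 → |·| = √(2000²+2²) = √4000004 ≈ 2000, ∠ = arctan(2/2000) ≈ 0.06°
|L| = 200 · 250.01 / 3.9356e+07 ≈ 0.0012705
Gain = 20 log₁₀(0.0012705) ≈ -57.92 dB
∠L = 0.46° − 5.89° = -5.43°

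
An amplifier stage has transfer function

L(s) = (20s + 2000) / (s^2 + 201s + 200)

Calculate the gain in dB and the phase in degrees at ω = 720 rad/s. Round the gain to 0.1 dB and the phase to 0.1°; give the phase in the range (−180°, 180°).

-31.4 dB, -82.3°

Substitute s = j720:
Numerator: 20(j720) + 2000 = 2000 + j14400
Denominator: (j720)^2 + 201(j720) + 200 = -518200 + j144720
|N| = √(2000² + 14400²) ≈ 14538, ∠N ≈ 82.09°
|D| = √(518200² + 144720²) ≈ 5.3803e+05, ∠D ≈ 164.40°
|L| = 14538 / 5.3803e+05 ≈ 0.027021
Gain = 20 log₁₀(0.027021) ≈ -31.37 dB
∠L = 82.09° − 164.40° = -82.31°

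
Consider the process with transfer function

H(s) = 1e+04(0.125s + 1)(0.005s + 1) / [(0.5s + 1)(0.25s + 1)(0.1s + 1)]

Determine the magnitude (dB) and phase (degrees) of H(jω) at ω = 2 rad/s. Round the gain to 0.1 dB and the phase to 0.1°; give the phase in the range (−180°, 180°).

76.1 dB, -68.3°

At ω = 2 rad/s:
zero (1 + j2·0.125) = 1 + j0.25 → |·| ≈ 1.0308, ∠ ≈ 14.04°
zero (1 + j2·0.005) = 1 + j0.01 → |·| ≈ 1, ∠ ≈ 0.57°
pole (1 + j2·0.5) = 1 + j1 → |·| ≈ 1.4142, ∠ ≈ 45.00°
pole (1 + j2·0.25) = 1 + j0.5 → |·| ≈ 1.118, ∠ ≈ 26.57°
pole (1 + j2·0.1) = 1 + j0.2 → |·| ≈ 1.0198, ∠ ≈ 11.31°
|H| = 1e+04 · 1.0308 · 1 / (1.4142 · 1.118 · 1.0198) ≈ 6393
Gain = 20 log₁₀(6393) ≈ 76.11 dB
∠H = (14.04° + 0.57°) − (45.00° + 26.57° + 11.31°) = -68.27°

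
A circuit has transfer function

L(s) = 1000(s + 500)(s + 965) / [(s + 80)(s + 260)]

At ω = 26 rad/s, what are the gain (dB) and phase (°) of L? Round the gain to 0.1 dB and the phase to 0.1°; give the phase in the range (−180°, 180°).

86.8 dB, -19.2°

At s = jω = j26:
zero (s+500): 500 + j26 → |·| = √(500²+26²) = √250676 ≈ 500.68, ∠ = arctan(26/500) ≈ 2.98°
zero (s+965): 965 + j26 → |·| = √(965²+26²) = √931901 ≈ 965.35, ∠ = arctan(26/965) ≈ 1.54°
pole (s+80): 80 + j26 → |·| = √(80²+26²) = √7076 ≈ 84.119, ∠ = arctan(26/80) ≈ 18.00°
pole (s+260): 260 + j26 → |·| = √(260²+26²) = √68276 ≈ 261.3, ∠ = arctan(26/260) ≈ 5.71°
|L| = 1000 · 4.8333e+05 / 21980 ≈ 21990
Gain = 20 log₁₀(21990) ≈ 86.84 dB
∠L = 4.52° − 23.71° = -19.19°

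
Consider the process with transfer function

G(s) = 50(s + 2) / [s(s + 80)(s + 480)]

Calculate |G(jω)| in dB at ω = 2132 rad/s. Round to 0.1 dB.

At s = jω = j2132:
zero (s+2): 2 + j2132 → |·| = √(2²+2132²) = √4545428 ≈ 2132, ∠ = arctan(2132/2) ≈ 89.95°
pole (s+80): 80 + j2132 → |·| = √(80²+2132²) = √4551824 ≈ 2133.5, ∠ = arctan(2132/80) ≈ 87.85°
pole (s+480): 480 + j2132 → |·| = √(480²+2132²) = √4775824 ≈ 2185.4, ∠ = arctan(2132/480) ≈ 77.31°
pole at origin: |s| = 2132, ∠ = 90.00° (in denominator)
|G| = 50 · 2132 / 9.9406e+09 ≈ 1.0724e-05
Gain = 20 log₁₀(1.0724e-05) ≈ -99.39 dB

-99.4 dB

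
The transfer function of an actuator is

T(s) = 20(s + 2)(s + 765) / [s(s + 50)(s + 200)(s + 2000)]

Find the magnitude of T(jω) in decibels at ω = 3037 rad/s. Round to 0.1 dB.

-114.6 dB

At s = jω = j3037:
zero (s+2): 2 + j3037 → |·| = √(2²+3037²) = √9223373 ≈ 3037, ∠ = arctan(3037/2) ≈ 89.96°
zero (s+765): 765 + j3037 → |·| = √(765²+3037²) = √9808594 ≈ 3131.9, ∠ = arctan(3037/765) ≈ 75.86°
pole (s+50): 50 + j3037 → |·| = √(50²+3037²) = √9225869 ≈ 3037.4, ∠ = arctan(3037/50) ≈ 89.06°
pole (s+200): 200 + j3037 → |·| = √(200²+3037²) = √9263369 ≈ 3043.6, ∠ = arctan(3037/200) ≈ 86.23°
pole (s+2000): 2000 + j3037 → |·| = √(2000²+3037²) = √13223369 ≈ 3636.4, ∠ = arctan(3037/2000) ≈ 56.63°
pole at origin: |s| = 3037, ∠ = 90.00° (in denominator)
|T| = 20 · 9.5116e+06 / 1.021e+14 ≈ 1.8632e-06
Gain = 20 log₁₀(1.8632e-06) ≈ -114.59 dB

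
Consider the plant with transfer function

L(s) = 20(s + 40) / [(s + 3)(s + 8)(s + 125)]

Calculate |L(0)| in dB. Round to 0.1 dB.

L(0) = 20·40 / (3·8·125) ≈ 0.26667
20 log₁₀(0.26667) ≈ -11.48 dB

-11.5 dB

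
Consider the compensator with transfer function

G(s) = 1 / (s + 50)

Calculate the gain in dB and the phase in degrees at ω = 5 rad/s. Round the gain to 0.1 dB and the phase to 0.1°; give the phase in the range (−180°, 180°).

-34.0 dB, -5.7°

At s = jω = j5:
pole (s+50): 50 + j5 → |·| = √(50²+5²) = √2525 ≈ 50.249, ∠ = arctan(5/50) ≈ 5.71°
|G| = 1 / 50.249 ≈ 0.019901
Gain = 20 log₁₀(0.019901) ≈ -34.02 dB
∠G = 0.00° − 5.71° = -5.71°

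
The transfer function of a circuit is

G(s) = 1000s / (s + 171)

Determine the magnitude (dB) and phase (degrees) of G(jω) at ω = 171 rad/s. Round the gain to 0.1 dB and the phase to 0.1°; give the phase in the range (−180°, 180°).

At s = jω = j171:
zero at origin: s = j171 → |·| = 171, ∠ = 90.00°
pole (s+171): 171 + j171 → |·| = √(171²+171²) = √58482 ≈ 241.83, ∠ = arctan(171/171) ≈ 45.00°
|G| = 1000 · 171 / 241.83 ≈ 707.11
Gain = 20 log₁₀(707.11) ≈ 56.99 dB
∠G = 90.00° − 45.00° = 45.00°

57.0 dB, 45.0°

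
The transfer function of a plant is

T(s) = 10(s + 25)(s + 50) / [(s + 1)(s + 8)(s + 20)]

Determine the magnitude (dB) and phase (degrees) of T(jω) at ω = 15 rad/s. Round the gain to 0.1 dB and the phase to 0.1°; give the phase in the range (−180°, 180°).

7.5 dB, -137.3°

At s = jω = j15:
zero (s+25): 25 + j15 → |·| = √(25²+15²) = √850 ≈ 29.155, ∠ = arctan(15/25) ≈ 30.96°
zero (s+50): 50 + j15 → |·| = √(50²+15²) = √2725 ≈ 52.202, ∠ = arctan(15/50) ≈ 16.70°
pole (s+1): 1 + j15 → |·| = √(1²+15²) = √226 ≈ 15.033, ∠ = arctan(15/1) ≈ 86.19°
pole (s+8): 8 + j15 → |·| = √(8²+15²) = √289 ≈ 17, ∠ = arctan(15/8) ≈ 61.93°
pole (s+20): 20 + j15 → |·| = √(20²+15²) = √625 ≈ 25, ∠ = arctan(15/20) ≈ 36.87°
|T| = 10 · 1521.9 / 6389 ≈ 2.3821
Gain = 20 log₁₀(2.3821) ≈ 7.54 dB
∠T = 47.66° − 184.99° = -137.33°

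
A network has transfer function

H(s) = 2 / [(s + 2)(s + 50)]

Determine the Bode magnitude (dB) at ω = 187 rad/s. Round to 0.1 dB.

At s = jω = j187:
pole (s+2): 2 + j187 → |·| = √(2²+187²) = √34973 ≈ 187.01, ∠ = arctan(187/2) ≈ 89.39°
pole (s+50): 50 + j187 → |·| = √(50²+187²) = √37469 ≈ 193.57, ∠ = arctan(187/50) ≈ 75.03°
|H| = 2 / 36200 ≈ 5.5249e-05
Gain = 20 log₁₀(5.5249e-05) ≈ -85.15 dB

-85.2 dB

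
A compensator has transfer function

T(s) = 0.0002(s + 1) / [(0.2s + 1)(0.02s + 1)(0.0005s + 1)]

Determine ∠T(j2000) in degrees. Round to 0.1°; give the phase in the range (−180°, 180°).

-133.5°

At ω = 2000 rad/s:
zero (1 + j2000·1) = 1 + j2000 → |·| ≈ 2000, ∠ ≈ 89.97°
pole (1 + j2000·0.2) = 1 + j400 → |·| ≈ 400, ∠ ≈ 89.86°
pole (1 + j2000·0.02) = 1 + j40 → |·| ≈ 40.012, ∠ ≈ 88.57°
pole (1 + j2000·0.0005) = 1 + j1 → |·| ≈ 1.4142, ∠ ≈ 45.00°
∠T = (89.97°) − (89.86° + 88.57° + 45.00°) = -133.46°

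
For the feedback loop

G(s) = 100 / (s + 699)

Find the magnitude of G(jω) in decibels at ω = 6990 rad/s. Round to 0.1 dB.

-36.9 dB

At s = jω = j6990:
pole (s+699): 699 + j6990 → |·| = √(699²+6990²) = √49348701 ≈ 7024.9, ∠ = arctan(6990/699) ≈ 84.29°
|G| = 100 / 7024.9 ≈ 0.014235
Gain = 20 log₁₀(0.014235) ≈ -36.93 dB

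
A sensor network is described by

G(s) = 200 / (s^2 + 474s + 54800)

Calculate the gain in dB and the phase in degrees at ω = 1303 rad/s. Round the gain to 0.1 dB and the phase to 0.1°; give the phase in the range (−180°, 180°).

Substitute s = j1303:
Numerator: 200 = 200 + j0
Denominator: (j1303)^2 + 474(j1303) + 54800 = -1643009 + j617622
|N| = √(200² + 0²) ≈ 200, ∠N ≈ 0.00°
|D| = √(1643009² + 617622²) ≈ 1.7553e+06, ∠D ≈ 159.40°
|G| = 200 / 1.7553e+06 ≈ 0.00011394
Gain = 20 log₁₀(0.00011394) ≈ -78.87 dB
∠G = 0.00° − 159.40° = -159.40°

-78.9 dB, -159.4°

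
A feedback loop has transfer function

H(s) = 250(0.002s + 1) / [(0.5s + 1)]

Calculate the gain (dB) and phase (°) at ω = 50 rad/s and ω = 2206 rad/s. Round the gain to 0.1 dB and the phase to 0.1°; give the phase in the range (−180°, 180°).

ω = 50: 20.0 dB, -82.0°; ω = 2206: 0.2 dB, -12.7°

At ω = 50 rad/s:
zero (1 + j50·0.002) = 1 + j0.1 → |·| ≈ 1.005, ∠ ≈ 5.71°
pole (1 + j50·0.5) = 1 + j25 → |·| ≈ 25.02, ∠ ≈ 87.71°
|H| = 250 · 1.005 / (25.02) ≈ 10.042
Gain = 20 log₁₀(10.042) ≈ 20.04 dB
∠H = (5.71°) − (87.71°) = -82.00°

At ω = 2206 rad/s:
zero (1 + j2206·0.002) = 1 + j4.412 → |·| ≈ 4.5239, ∠ ≈ 77.23°
pole (1 + j2206·0.5) = 1 + j1103 → |·| ≈ 1103, ∠ ≈ 89.95°
|H| = 250 · 4.5239 / (1103) ≈ 1.0254
Gain = 20 log₁₀(1.0254) ≈ 0.22 dB
∠H = (77.23°) − (89.95°) = -12.72°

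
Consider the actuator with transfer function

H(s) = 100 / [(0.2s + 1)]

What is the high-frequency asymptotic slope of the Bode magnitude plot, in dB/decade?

-20 dB/decade

Each pole contributes −20 dB/decade at high frequency; each zero contributes +20 dB/decade.
Net: 0 zero(s) − 1 pole(s) → -20 dB/decade.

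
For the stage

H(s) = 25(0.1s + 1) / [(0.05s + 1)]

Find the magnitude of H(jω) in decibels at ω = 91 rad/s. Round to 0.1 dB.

33.8 dB

At ω = 91 rad/s:
zero (1 + j91·0.1) = 1 + j9.1 → |·| ≈ 9.1548, ∠ ≈ 83.73°
pole (1 + j91·0.05) = 1 + j4.55 → |·| ≈ 4.6586, ∠ ≈ 77.60°
|H| = 25 · 9.1548 / (4.6586) ≈ 49.128
Gain = 20 log₁₀(49.128) ≈ 33.83 dB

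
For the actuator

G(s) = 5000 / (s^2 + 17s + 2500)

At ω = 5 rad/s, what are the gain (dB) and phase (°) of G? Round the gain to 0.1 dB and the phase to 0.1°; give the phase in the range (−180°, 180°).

6.1 dB, -2.0°

At s = jω = j5:
quadratic: (j5)² + 17·j5 + 2500 = 2475 + j85 → |·| ≈ 2476.5, ∠ ≈ 1.97°
|G| = 5000 / 2476.5 ≈ 2.019
Gain = 20 log₁₀(2.019) ≈ 6.10 dB
∠G = 0.00° − 1.97° = -1.97°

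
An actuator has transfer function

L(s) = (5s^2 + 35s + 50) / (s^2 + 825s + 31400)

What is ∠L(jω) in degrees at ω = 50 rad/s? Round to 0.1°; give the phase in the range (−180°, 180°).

117.0°

Substitute s = j50:
Numerator: 5(j50)^2 + 35(j50) + 50 = -12450 + j1750
Denominator: (j50)^2 + 825(j50) + 31400 = 28900 + j41250
|N| = √(12450² + 1750²) ≈ 12572, ∠N ≈ 172.00°
|D| = √(28900² + 41250²) ≈ 50366, ∠D ≈ 54.98°
∠L = 172.00° − 54.98° = 117.02°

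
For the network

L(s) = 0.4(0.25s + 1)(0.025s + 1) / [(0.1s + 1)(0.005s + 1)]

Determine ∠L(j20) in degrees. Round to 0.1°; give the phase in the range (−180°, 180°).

At ω = 20 rad/s:
zero (1 + j20·0.25) = 1 + j5 → |·| ≈ 5.099, ∠ ≈ 78.69°
zero (1 + j20·0.025) = 1 + j0.5 → |·| ≈ 1.118, ∠ ≈ 26.57°
pole (1 + j20·0.1) = 1 + j2 → |·| ≈ 2.2361, ∠ ≈ 63.43°
pole (1 + j20·0.005) = 1 + j0.1 → |·| ≈ 1.005, ∠ ≈ 5.71°
∠L = (78.69° + 26.57°) − (63.43° + 5.71°) = 36.12°

36.1°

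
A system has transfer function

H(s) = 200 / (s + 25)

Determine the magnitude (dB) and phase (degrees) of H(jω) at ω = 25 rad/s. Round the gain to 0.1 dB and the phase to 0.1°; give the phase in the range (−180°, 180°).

15.1 dB, -45.0°

At s = jω = j25:
pole (s+25): 25 + j25 → |·| = √(25²+25²) = √1250 ≈ 35.355, ∠ = arctan(25/25) ≈ 45.00°
|H| = 200 / 35.355 ≈ 5.6569
Gain = 20 log₁₀(5.6569) ≈ 15.05 dB
∠H = 0.00° − 45.00° = -45.00°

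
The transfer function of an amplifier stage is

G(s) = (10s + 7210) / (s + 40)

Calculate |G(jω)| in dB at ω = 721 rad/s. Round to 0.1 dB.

Substitute s = j721:
Numerator: 10(j721) + 7210 = 7210 + j7210
Denominator: (j721) + 40 = 40 + j721
|N| = √(7210² + 7210²) ≈ 10196, ∠N ≈ 45.00°
|D| = √(40² + 721²) ≈ 722.11, ∠D ≈ 86.82°
|G| = 10196 / 722.11 ≈ 14.12
Gain = 20 log₁₀(14.12) ≈ 23.00 dB

23.0 dB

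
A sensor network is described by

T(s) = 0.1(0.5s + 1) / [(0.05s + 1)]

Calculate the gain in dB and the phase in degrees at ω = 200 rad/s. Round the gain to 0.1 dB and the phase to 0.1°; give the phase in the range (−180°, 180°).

-0.0 dB, 5.1°

At ω = 200 rad/s:
zero (1 + j200·0.5) = 1 + j100 → |·| ≈ 100, ∠ ≈ 89.43°
pole (1 + j200·0.05) = 1 + j10 → |·| ≈ 10.05, ∠ ≈ 84.29°
|T| = 0.1 · 100 / (10.05) ≈ 0.99502
Gain = 20 log₁₀(0.99502) ≈ -0.04 dB
∠T = (89.43°) − (84.29°) = 5.14°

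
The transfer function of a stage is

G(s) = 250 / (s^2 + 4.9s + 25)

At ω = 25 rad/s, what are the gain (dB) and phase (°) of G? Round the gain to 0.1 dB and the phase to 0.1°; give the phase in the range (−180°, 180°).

At s = jω = j25:
quadratic: (j25)² + 4.9·j25 + 25 = -600 + j122.5 → |·| ≈ 612.38, ∠ ≈ 168.46°
|G| = 250 / 612.38 ≈ 0.40824
Gain = 20 log₁₀(0.40824) ≈ -7.78 dB
∠G = 0.00° − 168.46° = -168.46°

-7.8 dB, -168.5°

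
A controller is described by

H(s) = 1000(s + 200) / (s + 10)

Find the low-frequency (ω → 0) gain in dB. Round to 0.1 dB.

H(0) = 1000·200 / (10) = 20000
20 log₁₀(20000) ≈ 86.02 dB

86.0 dB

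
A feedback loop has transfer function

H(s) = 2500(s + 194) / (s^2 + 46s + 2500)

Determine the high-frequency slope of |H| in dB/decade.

-20 dB/decade

Each pole contributes −20 dB/decade at high frequency; each zero contributes +20 dB/decade.
Net: 1 zero(s) − 2 pole(s) → -20 dB/decade.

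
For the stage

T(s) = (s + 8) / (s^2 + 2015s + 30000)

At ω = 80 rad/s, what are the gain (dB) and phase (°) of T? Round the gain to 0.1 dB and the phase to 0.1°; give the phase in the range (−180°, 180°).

-66.1 dB, 2.6°

Substitute s = j80:
Numerator: (j80) + 8 = 8 + j80
Denominator: (j80)^2 + 2015(j80) + 30000 = 23600 + j161200
|N| = √(8² + 80²) ≈ 80.399, ∠N ≈ 84.29°
|D| = √(23600² + 161200²) ≈ 1.6292e+05, ∠D ≈ 81.67°
|T| = 80.399 / 1.6292e+05 ≈ 0.00049349
Gain = 20 log₁₀(0.00049349) ≈ -66.13 dB
∠T = 84.29° − 81.67° = 2.62°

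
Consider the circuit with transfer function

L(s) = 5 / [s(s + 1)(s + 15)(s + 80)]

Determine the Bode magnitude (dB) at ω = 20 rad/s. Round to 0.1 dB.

-104.4 dB

At s = jω = j20:
pole (s+1): 1 + j20 → |·| = √(1²+20²) = √401 ≈ 20.025, ∠ = arctan(20/1) ≈ 87.14°
pole (s+15): 15 + j20 → |·| = √(15²+20²) = √625 ≈ 25, ∠ = arctan(20/15) ≈ 53.13°
pole (s+80): 80 + j20 → |·| = √(80²+20²) = √6800 ≈ 82.462, ∠ = arctan(20/80) ≈ 14.04°
pole at origin: |s| = 20, ∠ = 90.00° (in denominator)
|L| = 5 / 8.2565e+05 ≈ 6.0558e-06
Gain = 20 log₁₀(6.0558e-06) ≈ -104.36 dB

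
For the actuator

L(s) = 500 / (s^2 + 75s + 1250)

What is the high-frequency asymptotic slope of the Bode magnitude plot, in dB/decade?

Each pole contributes −20 dB/decade at high frequency; each zero contributes +20 dB/decade.
Net: 0 zero(s) − 2 pole(s) → -40 dB/decade.

-40 dB/decade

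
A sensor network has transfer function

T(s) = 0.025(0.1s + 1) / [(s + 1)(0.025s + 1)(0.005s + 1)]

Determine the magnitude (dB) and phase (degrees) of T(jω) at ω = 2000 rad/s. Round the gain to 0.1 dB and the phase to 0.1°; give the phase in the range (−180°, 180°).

-106.1 dB, -173.4°

At ω = 2000 rad/s:
zero (1 + j2000·0.1) = 1 + j200 → |·| ≈ 200, ∠ ≈ 89.71°
pole (1 + j2000·1) = 1 + j2000 → |·| ≈ 2000, ∠ ≈ 89.97°
pole (1 + j2000·0.025) = 1 + j50 → |·| ≈ 50.01, ∠ ≈ 88.85°
pole (1 + j2000·0.005) = 1 + j10 → |·| ≈ 10.05, ∠ ≈ 84.29°
|T| = 0.025 · 200 / (2000 · 50.01 · 10.05) ≈ 4.9741e-06
Gain = 20 log₁₀(4.9741e-06) ≈ -106.07 dB
∠T = (89.71°) − (89.97° + 88.85° + 84.29°) = -173.40°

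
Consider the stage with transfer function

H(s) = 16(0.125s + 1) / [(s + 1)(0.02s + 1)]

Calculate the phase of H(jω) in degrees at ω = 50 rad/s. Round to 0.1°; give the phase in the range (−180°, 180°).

At ω = 50 rad/s:
zero (1 + j50·0.125) = 1 + j6.25 → |·| ≈ 6.3295, ∠ ≈ 80.91°
pole (1 + j50·1) = 1 + j50 → |·| ≈ 50.01, ∠ ≈ 88.85°
pole (1 + j50·0.02) = 1 + j1 → |·| ≈ 1.4142, ∠ ≈ 45.00°
∠H = (80.91°) − (88.85° + 45.00°) = -52.94°

-52.9°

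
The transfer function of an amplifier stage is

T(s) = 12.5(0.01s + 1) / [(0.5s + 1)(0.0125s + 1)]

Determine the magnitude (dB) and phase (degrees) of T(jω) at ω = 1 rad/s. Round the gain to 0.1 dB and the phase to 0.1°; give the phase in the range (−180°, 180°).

21.0 dB, -26.7°

At ω = 1 rad/s:
zero (1 + j1·0.01) = 1 + j0.01 → |·| ≈ 1, ∠ ≈ 0.57°
pole (1 + j1·0.5) = 1 + j0.5 → |·| ≈ 1.118, ∠ ≈ 26.57°
pole (1 + j1·0.0125) = 1 + j0.0125 → |·| ≈ 1.0001, ∠ ≈ 0.72°
|T| = 12.5 · 1 / (1.118 · 1.0001) ≈ 11.18
Gain = 20 log₁₀(11.18) ≈ 20.97 dB
∠T = (0.57°) − (26.57° + 0.72°) = -26.72°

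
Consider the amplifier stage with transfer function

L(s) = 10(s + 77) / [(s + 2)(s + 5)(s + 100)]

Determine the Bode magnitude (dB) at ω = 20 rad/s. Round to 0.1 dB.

At s = jω = j20:
zero (s+77): 77 + j20 → |·| = √(77²+20²) = √6329 ≈ 79.555, ∠ = arctan(20/77) ≈ 14.56°
pole (s+2): 2 + j20 → |·| = √(2²+20²) = √404 ≈ 20.1, ∠ = arctan(20/2) ≈ 84.29°
pole (s+5): 5 + j20 → |·| = √(5²+20²) = √425 ≈ 20.616, ∠ = arctan(20/5) ≈ 75.96°
pole (s+100): 100 + j20 → |·| = √(100²+20²) = √10400 ≈ 101.98, ∠ = arctan(20/100) ≈ 11.31°
|L| = 10 · 79.555 / 42259 ≈ 0.018826
Gain = 20 log₁₀(0.018826) ≈ -34.50 dB

-34.5 dB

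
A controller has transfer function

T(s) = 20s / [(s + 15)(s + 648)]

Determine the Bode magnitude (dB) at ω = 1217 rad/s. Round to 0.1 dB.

-36.8 dB

At s = jω = j1217:
zero at origin: s = j1217 → |·| = 1217, ∠ = 90.00°
pole (s+15): 15 + j1217 → |·| = √(15²+1217²) = √1481314 ≈ 1217.1, ∠ = arctan(1217/15) ≈ 89.29°
pole (s+648): 648 + j1217 → |·| = √(648²+1217²) = √1900993 ≈ 1378.8, ∠ = arctan(1217/648) ≈ 61.97°
|T| = 20 · 1217 / 1.6781e+06 ≈ 0.014504
Gain = 20 log₁₀(0.014504) ≈ -36.77 dB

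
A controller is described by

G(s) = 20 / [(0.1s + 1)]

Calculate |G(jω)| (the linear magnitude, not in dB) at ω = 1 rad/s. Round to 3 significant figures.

At ω = 1 rad/s:
pole (1 + j1·0.1) = 1 + j0.1 → |·| ≈ 1.005, ∠ ≈ 5.71°
|G| = 20 · 1 / (1.005) ≈ 19.9

19.9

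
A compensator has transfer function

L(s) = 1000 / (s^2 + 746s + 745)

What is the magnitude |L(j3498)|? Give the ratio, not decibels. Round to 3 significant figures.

Substitute s = j3498:
Numerator: 1000 = 1000 + j0
Denominator: (j3498)^2 + 746(j3498) + 745 = -12235259 + j2609508
|N| = √(1000² + 0²) ≈ 1000, ∠N ≈ 0.00°
|D| = √(12235259² + 2609508²) ≈ 1.251e+07, ∠D ≈ 167.96°
|L| = 1000 / 1.251e+07 ≈ 7.9936e-05

7.99e-05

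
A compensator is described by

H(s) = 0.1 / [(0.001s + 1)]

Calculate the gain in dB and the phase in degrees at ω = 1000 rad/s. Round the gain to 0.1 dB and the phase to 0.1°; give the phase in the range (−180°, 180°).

At ω = 1000 rad/s:
pole (1 + j1000·0.001) = 1 + j1 → |·| ≈ 1.4142, ∠ ≈ 45.00°
|H| = 0.1 · 1 / (1.4142) ≈ 0.070711
Gain = 20 log₁₀(0.070711) ≈ -23.01 dB
∠H = (0°) − (45.00°) = -45.00°

-23.0 dB, -45.0°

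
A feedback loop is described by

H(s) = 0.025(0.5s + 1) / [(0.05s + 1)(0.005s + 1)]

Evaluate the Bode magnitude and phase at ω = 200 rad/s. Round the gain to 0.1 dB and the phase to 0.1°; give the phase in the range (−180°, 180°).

-15.1 dB, -39.9°

At ω = 200 rad/s:
zero (1 + j200·0.5) = 1 + j100 → |·| ≈ 100, ∠ ≈ 89.43°
pole (1 + j200·0.05) = 1 + j10 → |·| ≈ 10.05, ∠ ≈ 84.29°
pole (1 + j200·0.005) = 1 + j1 → |·| ≈ 1.4142, ∠ ≈ 45.00°
|H| = 0.025 · 100 / (10.05 · 1.4142) ≈ 0.1759
Gain = 20 log₁₀(0.1759) ≈ -15.09 dB
∠H = (89.43°) − (84.29° + 45.00°) = -39.86°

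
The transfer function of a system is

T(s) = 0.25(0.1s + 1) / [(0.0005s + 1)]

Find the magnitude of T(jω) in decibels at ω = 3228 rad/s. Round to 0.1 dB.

At ω = 3228 rad/s:
zero (1 + j3228·0.1) = 1 + j322.8 → |·| ≈ 322.8, ∠ ≈ 89.82°
pole (1 + j3228·0.0005) = 1 + j1.614 → |·| ≈ 1.8987, ∠ ≈ 58.22°
|T| = 0.25 · 322.8 / (1.8987) ≈ 42.503
Gain = 20 log₁₀(42.503) ≈ 32.57 dB

32.6 dB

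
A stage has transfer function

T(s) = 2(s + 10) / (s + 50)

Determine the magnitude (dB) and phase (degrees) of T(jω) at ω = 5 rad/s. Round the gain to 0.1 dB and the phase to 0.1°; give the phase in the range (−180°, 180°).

-7.0 dB, 20.9°

At s = jω = j5:
zero (s+10): 10 + j5 → |·| = √(10²+5²) = √125 ≈ 11.18, ∠ = arctan(5/10) ≈ 26.57°
pole (s+50): 50 + j5 → |·| = √(50²+5²) = √2525 ≈ 50.249, ∠ = arctan(5/50) ≈ 5.71°
|T| = 2 · 11.18 / 50.249 ≈ 0.44498
Gain = 20 log₁₀(0.44498) ≈ -7.03 dB
∠T = 26.57° − 5.71° = 20.86°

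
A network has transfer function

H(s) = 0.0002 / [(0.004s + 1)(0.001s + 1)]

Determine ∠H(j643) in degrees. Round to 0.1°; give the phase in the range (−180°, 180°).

At ω = 643 rad/s:
pole (1 + j643·0.004) = 1 + j2.572 → |·| ≈ 2.7596, ∠ ≈ 68.75°
pole (1 + j643·0.001) = 1 + j0.643 → |·| ≈ 1.1889, ∠ ≈ 32.74°
∠H = (0°) − (68.75° + 32.74°) = -101.49°

-101.5°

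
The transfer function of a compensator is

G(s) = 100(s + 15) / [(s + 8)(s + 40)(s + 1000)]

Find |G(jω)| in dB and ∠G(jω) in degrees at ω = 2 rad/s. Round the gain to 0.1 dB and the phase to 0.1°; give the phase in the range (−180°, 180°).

-46.8 dB, -9.4°

At s = jω = j2:
zero (s+15): 15 + j2 → |·| = √(15²+2²) = √229 ≈ 15.133, ∠ = arctan(2/15) ≈ 7.59°
pole (s+8): 8 + j2 → |·| = √(8²+2²) = √68 ≈ 8.2462, ∠ = arctan(2/8) ≈ 14.04°
pole (s+40): 40 + j2 → |·| = √(40²+2²) = √1604 ≈ 40.05, ∠ = arctan(2/40) ≈ 2.86°
pole (s+1000): 1000 + j2 → |·| = √(1000²+2²) = √1000004 ≈ 1000, ∠ = arctan(2/1000) ≈ 0.11°
|G| = 100 · 15.133 / 3.3026e+05 ≈ 0.0045821
Gain = 20 log₁₀(0.0045821) ≈ -46.78 dB
∠G = 7.59° − 17.01° = -9.42°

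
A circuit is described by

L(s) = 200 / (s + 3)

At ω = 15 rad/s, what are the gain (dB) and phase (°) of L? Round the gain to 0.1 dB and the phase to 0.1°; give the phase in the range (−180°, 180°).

Substitute s = j15:
Numerator: 200 = 200 + j0
Denominator: (j15) + 3 = 3 + j15
|N| = √(200² + 0²) ≈ 200, ∠N ≈ 0.00°
|D| = √(3² + 15²) ≈ 15.297, ∠D ≈ 78.69°
|L| = 200 / 15.297 ≈ 13.074
Gain = 20 log₁₀(13.074) ≈ 22.33 dB
∠L = 0.00° − 78.69° = -78.69°

22.3 dB, -78.7°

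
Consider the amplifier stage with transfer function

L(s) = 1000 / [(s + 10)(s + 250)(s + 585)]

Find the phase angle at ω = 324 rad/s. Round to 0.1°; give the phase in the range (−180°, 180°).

At s = jω = j324:
pole (s+10): 10 + j324 → |·| = √(10²+324²) = √105076 ≈ 324.15, ∠ = arctan(324/10) ≈ 88.23°
pole (s+250): 250 + j324 → |·| = √(250²+324²) = √167476 ≈ 409.24, ∠ = arctan(324/250) ≈ 52.35°
pole (s+585): 585 + j324 → |·| = √(585²+324²) = √447201 ≈ 668.73, ∠ = arctan(324/585) ≈ 28.98°
∠L = 0.00° − 169.56° = -169.56°

-169.6°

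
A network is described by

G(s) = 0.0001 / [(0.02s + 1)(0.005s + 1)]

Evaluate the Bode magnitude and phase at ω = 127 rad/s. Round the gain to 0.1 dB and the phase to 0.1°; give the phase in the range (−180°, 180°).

At ω = 127 rad/s:
pole (1 + j127·0.02) = 1 + j2.54 → |·| ≈ 2.7298, ∠ ≈ 68.51°
pole (1 + j127·0.005) = 1 + j0.635 → |·| ≈ 1.1846, ∠ ≈ 32.42°
|G| = 0.0001 · 1 / (2.7298 · 1.1846) ≈ 3.0924e-05
Gain = 20 log₁₀(3.0924e-05) ≈ -90.19 dB
∠G = (0°) − (68.51° + 32.42°) = -100.93°

-90.2 dB, -100.9°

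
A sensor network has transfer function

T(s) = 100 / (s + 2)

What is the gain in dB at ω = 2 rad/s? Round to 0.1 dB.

31.0 dB

Substitute s = j2:
Numerator: 100 = 100 + j0
Denominator: (j2) + 2 = 2 + j2
|N| = √(100² + 0²) ≈ 100, ∠N ≈ 0.00°
|D| = √(2² + 2²) ≈ 2.8284, ∠D ≈ 45.00°
|T| = 100 / 2.8284 ≈ 35.356
Gain = 20 log₁₀(35.356) ≈ 30.97 dB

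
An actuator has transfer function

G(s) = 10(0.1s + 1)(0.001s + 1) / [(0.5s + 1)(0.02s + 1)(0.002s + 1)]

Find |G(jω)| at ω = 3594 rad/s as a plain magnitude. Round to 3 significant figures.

At ω = 3594 rad/s:
zero (1 + j3594·0.1) = 1 + j359.4 → |·| ≈ 359.4, ∠ ≈ 89.84°
zero (1 + j3594·0.001) = 1 + j3.594 → |·| ≈ 3.7305, ∠ ≈ 74.45°
pole (1 + j3594·0.5) = 1 + j1797 → |·| ≈ 1797, ∠ ≈ 89.97°
pole (1 + j3594·0.02) = 1 + j71.88 → |·| ≈ 71.887, ∠ ≈ 89.20°
pole (1 + j3594·0.002) = 1 + j7.188 → |·| ≈ 7.2572, ∠ ≈ 82.08°
|G| = 10 · 359.4 · 3.7305 / (1797 · 71.887 · 7.2572) ≈ 0.014301

0.0143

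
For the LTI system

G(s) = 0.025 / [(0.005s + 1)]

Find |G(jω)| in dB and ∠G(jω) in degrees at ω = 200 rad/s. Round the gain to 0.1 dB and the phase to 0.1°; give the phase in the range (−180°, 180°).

-35.1 dB, -45.0°

At ω = 200 rad/s:
pole (1 + j200·0.005) = 1 + j1 → |·| ≈ 1.4142, ∠ ≈ 45.00°
|G| = 0.025 · 1 / (1.4142) ≈ 0.017678
Gain = 20 log₁₀(0.017678) ≈ -35.05 dB
∠G = (0°) − (45.00°) = -45.00°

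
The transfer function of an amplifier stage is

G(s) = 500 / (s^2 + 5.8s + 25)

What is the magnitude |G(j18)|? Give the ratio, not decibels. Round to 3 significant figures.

At s = jω = j18:
quadratic: (j18)² + 5.8·j18 + 25 = -299 + j104.4 → |·| ≈ 316.7, ∠ ≈ 160.75°
|G| = 500 / 316.7 ≈ 1.5788

1.58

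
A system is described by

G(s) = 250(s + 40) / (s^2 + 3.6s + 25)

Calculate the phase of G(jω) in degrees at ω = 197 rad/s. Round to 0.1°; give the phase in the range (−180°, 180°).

At s = jω = j197:
zero (s+40): 40 + j197 → |·| = √(40²+197²) = √40409 ≈ 201.02, ∠ = arctan(197/40) ≈ 78.52°
quadratic: (j197)² + 3.6·j197 + 25 = -38784 + j709.2 → |·| ≈ 38790, ∠ ≈ 178.95°
∠G = 78.52° − 178.95° = -100.43°

-100.4°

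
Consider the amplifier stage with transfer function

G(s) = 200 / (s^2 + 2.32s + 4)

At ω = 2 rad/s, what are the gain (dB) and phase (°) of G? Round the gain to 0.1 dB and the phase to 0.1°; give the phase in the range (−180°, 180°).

At s = jω = j2:
quadratic: (j2)² + 2.32·j2 + 4 = 0 + j4.64 → |·| ≈ 4.64, ∠ ≈ 90.00°
|G| = 200 / 4.64 ≈ 43.103
Gain = 20 log₁₀(43.103) ≈ 32.69 dB
∠G = 0.00° − 90.00° = -90.00°

32.7 dB, -90.0°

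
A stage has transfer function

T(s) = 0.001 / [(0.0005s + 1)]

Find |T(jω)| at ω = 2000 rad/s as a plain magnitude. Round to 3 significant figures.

At ω = 2000 rad/s:
pole (1 + j2000·0.0005) = 1 + j1 → |·| ≈ 1.4142, ∠ ≈ 45.00°
|T| = 0.001 · 1 / (1.4142) ≈ 0.00070711

0.000707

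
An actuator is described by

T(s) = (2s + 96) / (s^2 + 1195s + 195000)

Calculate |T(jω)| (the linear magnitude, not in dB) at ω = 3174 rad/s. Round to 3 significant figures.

Substitute s = j3174:
Numerator: 2(j3174) + 96 = 96 + j6348
Denominator: (j3174)^2 + 1195(j3174) + 195000 = -9879276 + j3792930
|N| = √(96² + 6348²) ≈ 6348.7, ∠N ≈ 89.13°
|D| = √(9879276² + 3792930²) ≈ 1.0582e+07, ∠D ≈ 159.00°
|T| = 6348.7 / 1.0582e+07 ≈ 0.00059995

0.000600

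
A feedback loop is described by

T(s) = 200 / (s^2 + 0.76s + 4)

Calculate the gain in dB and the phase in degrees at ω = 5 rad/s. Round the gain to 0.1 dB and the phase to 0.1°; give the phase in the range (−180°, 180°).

19.4 dB, -169.7°

At s = jω = j5:
quadratic: (j5)² + 0.76·j5 + 4 = -21 + j3.8 → |·| ≈ 21.341, ∠ ≈ 169.74°
|T| = 200 / 21.341 ≈ 9.3716
Gain = 20 log₁₀(9.3716) ≈ 19.44 dB
∠T = 0.00° − 169.74° = -169.74°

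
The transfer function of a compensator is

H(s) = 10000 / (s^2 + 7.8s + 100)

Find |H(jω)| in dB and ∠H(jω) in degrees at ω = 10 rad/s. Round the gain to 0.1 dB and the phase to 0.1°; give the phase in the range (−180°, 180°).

42.2 dB, -90.0°

At s = jω = j10:
quadratic: (j10)² + 7.8·j10 + 100 = 0 + j78 → |·| ≈ 78, ∠ ≈ 90.00°
|H| = 10000 / 78 ≈ 128.21
Gain = 20 log₁₀(128.21) ≈ 42.16 dB
∠H = 0.00° − 90.00° = -90.00°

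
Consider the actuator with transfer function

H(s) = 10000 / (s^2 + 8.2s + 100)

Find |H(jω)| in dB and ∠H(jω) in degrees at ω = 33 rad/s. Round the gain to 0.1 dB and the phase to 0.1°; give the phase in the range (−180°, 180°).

At s = jω = j33:
quadratic: (j33)² + 8.2·j33 + 100 = -989 + j270.6 → |·| ≈ 1025.4, ∠ ≈ 164.70°
|H| = 10000 / 1025.4 ≈ 9.7523
Gain = 20 log₁₀(9.7523) ≈ 19.78 dB
∠H = 0.00° − 164.70° = -164.70°

19.8 dB, -164.7°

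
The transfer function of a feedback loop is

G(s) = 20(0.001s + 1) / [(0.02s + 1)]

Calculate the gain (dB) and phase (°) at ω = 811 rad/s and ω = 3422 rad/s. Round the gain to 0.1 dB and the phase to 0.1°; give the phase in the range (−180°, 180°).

ω = 811: 4.0 dB, -47.4°; ω = 3422: 0.4 dB, -15.5°

At ω = 811 rad/s:
zero (1 + j811·0.001) = 1 + j0.811 → |·| ≈ 1.2875, ∠ ≈ 39.04°
pole (1 + j811·0.02) = 1 + j16.22 → |·| ≈ 16.251, ∠ ≈ 86.47°
|G| = 20 · 1.2875 / (16.251) ≈ 1.5845
Gain = 20 log₁₀(1.5845) ≈ 4.00 dB
∠G = (39.04°) − (86.47°) = -47.43°

At ω = 3422 rad/s:
zero (1 + j3422·0.001) = 1 + j3.422 → |·| ≈ 3.5651, ∠ ≈ 73.71°
pole (1 + j3422·0.02) = 1 + j68.44 → |·| ≈ 68.447, ∠ ≈ 89.16°
|G| = 20 · 3.5651 / (68.447) ≈ 1.0417
Gain = 20 log₁₀(1.0417) ≈ 0.35 dB
∠G = (73.71°) − (89.16°) = -15.45°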